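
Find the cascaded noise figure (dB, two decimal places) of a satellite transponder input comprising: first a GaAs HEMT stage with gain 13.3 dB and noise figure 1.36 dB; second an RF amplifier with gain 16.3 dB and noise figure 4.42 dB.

1.61 dB

Convert to linear (a loss of L dB is a gain of −L dB): F_i = 10^(NF_i/10), G_i = 10^(G_i,dB/10)
  Stage 1: F_1 = 10^(1.36/10) = 1.368, G_1 = 10^(13.3/10) = 21.38
  Stage 2: F_2 = 10^(4.42/10) = 2.767, G_2 = 10^(16.3/10) = 42.66
Friis cascade:
  F = 1.368 + (2.767 − 1)/21.38 = 1.450
NF = 10 log₁₀(1.450) = 1.61 dB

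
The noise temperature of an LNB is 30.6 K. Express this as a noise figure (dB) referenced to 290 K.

0.436 dB

F = 1 + T_e/T₀ = 1 + 30.6/290 = 1.10552
NF = 10 log₁₀(1.10552) = 0.436 dB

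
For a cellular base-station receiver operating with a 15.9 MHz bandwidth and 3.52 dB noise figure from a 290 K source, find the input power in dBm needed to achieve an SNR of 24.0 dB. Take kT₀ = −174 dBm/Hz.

Sensitivity = −174 + 10 log₁₀(B) + NF + SNR_min
= −174 + 72.01 + 3.52 + 24.0
= −74.47 dBm → −74.5 dBm

−74.5 dBm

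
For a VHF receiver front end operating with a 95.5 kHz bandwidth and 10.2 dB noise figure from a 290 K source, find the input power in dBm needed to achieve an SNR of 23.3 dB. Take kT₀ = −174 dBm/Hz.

Sensitivity = −174 + 10 log₁₀(B) + NF + SNR_min
= −174 + 49.8 + 10.2 + 23.3
= −90.7 dBm → −90.7 dBm

−90.7 dBm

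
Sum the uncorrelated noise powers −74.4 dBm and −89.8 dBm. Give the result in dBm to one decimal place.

−74.3 dBm

Convert to linear, add, convert back:
P₁ = 3.63×10⁻¹¹ W, P₂ = 1.05×10⁻¹² W
P_tot = 3.74×10⁻¹¹ W → 10 log₁₀(P_tot / 10⁻³) = −74.3 dBm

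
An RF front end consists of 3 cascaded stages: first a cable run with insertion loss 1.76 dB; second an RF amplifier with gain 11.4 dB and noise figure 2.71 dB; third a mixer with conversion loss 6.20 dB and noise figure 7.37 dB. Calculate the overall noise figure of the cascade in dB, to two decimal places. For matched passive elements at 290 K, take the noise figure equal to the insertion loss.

Convert to linear (a loss of L dB is a gain of −L dB): F_i = 10^(NF_i/10), G_i = 10^(G_i,dB/10)
  Stage 1: F_1 = 10^(1.76/10) = 1.500, G_1 = 10^(−1.76/10) = 0.6668
  Stage 2: F_2 = 10^(2.71/10) = 1.866, G_2 = 10^(11.4/10) = 13.80
  Stage 3: F_3 = 10^(7.37/10) = 5.458, G_3 = 10^(−6.20/10) = 0.2399
Friis cascade:
  F = 1.500 + (1.866 − 1)/0.6668 + (5.458 − 1)/9.204 = 3.283
NF = 10 log₁₀(3.283) = 5.16 dB

5.16 dB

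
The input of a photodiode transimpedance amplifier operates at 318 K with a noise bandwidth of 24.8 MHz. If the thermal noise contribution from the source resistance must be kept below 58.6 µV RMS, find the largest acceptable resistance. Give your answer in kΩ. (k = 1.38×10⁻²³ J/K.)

7.89 kΩ

Johnson–Nyquist: V_n = √(4kTRB) ⇒ R = V_n² / (4kTB)
4kTB = 4 × 1.38×10⁻²³ × 318 × 2.48×10⁷ = 4.35×10⁻¹³
R = (5.86×10⁻⁵)² / 4.35×10⁻¹³ = 7.89×10³ Ω = 7.89 kΩ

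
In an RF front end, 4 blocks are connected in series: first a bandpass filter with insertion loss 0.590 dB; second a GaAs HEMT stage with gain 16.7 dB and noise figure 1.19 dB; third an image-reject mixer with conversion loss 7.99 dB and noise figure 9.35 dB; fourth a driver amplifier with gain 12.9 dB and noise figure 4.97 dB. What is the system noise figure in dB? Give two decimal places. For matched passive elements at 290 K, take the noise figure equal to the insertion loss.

3.06 dB

Convert to linear (a loss of L dB is a gain of −L dB): F_i = 10^(NF_i/10), G_i = 10^(G_i,dB/10)
  Stage 1: F_1 = 10^(0.590/10) = 1.146, G_1 = 10^(−0.590/10) = 0.8730
  Stage 2: F_2 = 10^(1.19/10) = 1.315, G_2 = 10^(16.7/10) = 46.77
  Stage 3: F_3 = 10^(9.35/10) = 8.610, G_3 = 10^(−7.99/10) = 0.1589
  Stage 4: F_4 = 10^(4.97/10) = 3.141, G_4 = 10^(12.9/10) = 19.50
Friis cascade:
  F = 1.146 + (1.315 − 1)/0.8730 + (8.610 − 1)/40.83 + (3.141 − 1)/6.486 = 2.023
NF = 10 log₁₀(2.023) = 3.06 dB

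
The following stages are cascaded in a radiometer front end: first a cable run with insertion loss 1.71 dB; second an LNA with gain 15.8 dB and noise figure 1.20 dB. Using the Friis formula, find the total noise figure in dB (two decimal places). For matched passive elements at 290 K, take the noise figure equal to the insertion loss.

Convert to linear (a loss of L dB is a gain of −L dB): F_i = 10^(NF_i/10), G_i = 10^(G_i,dB/10)
  Stage 1: F_1 = 10^(1.71/10) = 1.483, G_1 = 10^(−1.71/10) = 0.6745
  Stage 2: F_2 = 10^(1.20/10) = 1.318, G_2 = 10^(15.8/10) = 38.02
Friis cascade:
  F = 1.483 + (1.318 − 1)/0.6745 = 1.954
NF = 10 log₁₀(1.954) = 2.91 dB

2.91 dB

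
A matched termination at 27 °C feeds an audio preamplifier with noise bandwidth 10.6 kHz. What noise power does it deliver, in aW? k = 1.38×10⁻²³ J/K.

T = 27 °C + 273.15 = 300.15 K
P_n = kTB = 1.38×10⁻²³ × 300.15 × 1.06×10⁴ = 4.39×10⁻¹⁷ W = 43.9 aW

43.9 aW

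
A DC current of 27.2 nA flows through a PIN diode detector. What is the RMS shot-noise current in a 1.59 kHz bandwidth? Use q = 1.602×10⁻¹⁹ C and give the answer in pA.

3.72 pA

I_n = √(2qI·B)
2qI·B = 2 × 1.602×10⁻¹⁹ × 2.72×10⁻⁸ × 1.59×10³ = 1.39×10⁻²³ A²
I_n = √(1.39×10⁻²³) = 3.72×10⁻¹² A = 3.72 pA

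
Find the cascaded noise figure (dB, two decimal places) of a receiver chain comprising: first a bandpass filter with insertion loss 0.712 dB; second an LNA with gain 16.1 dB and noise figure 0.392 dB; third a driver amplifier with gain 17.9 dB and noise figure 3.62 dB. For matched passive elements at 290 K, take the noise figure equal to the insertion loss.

Convert to linear (a loss of L dB is a gain of −L dB): F_i = 10^(NF_i/10), G_i = 10^(G_i,dB/10)
  Stage 1: F_1 = 10^(0.712/10) = 1.178, G_1 = 10^(−0.712/10) = 0.8488
  Stage 2: F_2 = 10^(0.392/10) = 1.094, G_2 = 10^(16.1/10) = 40.74
  Stage 3: F_3 = 10^(3.62/10) = 2.301, G_3 = 10^(17.9/10) = 61.66
Friis cascade:
  F = 1.178 + (1.094 − 1)/0.8488 + (2.301 − 1)/34.58 = 1.327
NF = 10 log₁₀(1.327) = 1.23 dB

1.23 dB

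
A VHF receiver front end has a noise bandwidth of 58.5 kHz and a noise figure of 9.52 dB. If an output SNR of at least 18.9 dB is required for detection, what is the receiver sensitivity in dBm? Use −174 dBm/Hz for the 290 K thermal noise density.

−97.9 dBm

Sensitivity = −174 + 10 log₁₀(B) + NF + SNR_min
= −174 + 47.67 + 9.52 + 18.9
= −97.91 dBm → −97.9 dBm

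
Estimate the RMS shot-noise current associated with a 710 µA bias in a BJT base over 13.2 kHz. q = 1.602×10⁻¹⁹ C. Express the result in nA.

1.73 nA

I_n = √(2qI·B)
2qI·B = 2 × 1.602×10⁻¹⁹ × 7.10×10⁻⁴ × 1.32×10⁴ = 3.00×10⁻¹⁸ A²
I_n = √(3.00×10⁻¹⁸) = 1.73×10⁻⁹ A = 1.73 nA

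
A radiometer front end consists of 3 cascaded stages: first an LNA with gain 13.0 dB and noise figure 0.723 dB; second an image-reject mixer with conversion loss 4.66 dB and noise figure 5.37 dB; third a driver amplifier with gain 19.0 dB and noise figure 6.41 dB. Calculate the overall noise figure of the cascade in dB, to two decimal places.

2.55 dB

Convert to linear (a loss of L dB is a gain of −L dB): F_i = 10^(NF_i/10), G_i = 10^(G_i,dB/10)
  Stage 1: F_1 = 10^(0.723/10) = 1.181, G_1 = 10^(13.0/10) = 19.95
  Stage 2: F_2 = 10^(5.37/10) = 3.443, G_2 = 10^(−4.66/10) = 0.3420
  Stage 3: F_3 = 10^(6.41/10) = 4.375, G_3 = 10^(19.0/10) = 79.43
Friis cascade:
  F = 1.181 + (3.443 − 1)/19.95 + (4.375 − 1)/6.823 = 1.798
NF = 10 log₁₀(1.798) = 2.55 dB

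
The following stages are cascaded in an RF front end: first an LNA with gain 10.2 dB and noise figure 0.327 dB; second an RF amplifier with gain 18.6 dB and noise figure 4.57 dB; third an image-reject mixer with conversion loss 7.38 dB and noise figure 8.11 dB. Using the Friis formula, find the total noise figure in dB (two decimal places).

1.02 dB

Convert to linear (a loss of L dB is a gain of −L dB): F_i = 10^(NF_i/10), G_i = 10^(G_i,dB/10)
  Stage 1: F_1 = 10^(0.327/10) = 1.078, G_1 = 10^(10.2/10) = 10.47
  Stage 2: F_2 = 10^(4.57/10) = 2.864, G_2 = 10^(18.6/10) = 72.44
  Stage 3: F_3 = 10^(8.11/10) = 6.471, G_3 = 10^(−7.38/10) = 0.1828
Friis cascade:
  F = 1.078 + (2.864 − 1)/10.47 + (6.471 − 1)/758.6 = 1.263
NF = 10 log₁₀(1.263) = 1.02 dB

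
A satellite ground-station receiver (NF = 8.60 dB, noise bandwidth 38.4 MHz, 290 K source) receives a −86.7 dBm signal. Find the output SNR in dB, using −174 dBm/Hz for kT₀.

2.9 dB

Noise floor: N = −174 + 10 log₁₀(B) + NF
10 log₁₀(3.84×10⁷) = 75.84 dB
N = −174 + 75.84 + 8.60 = −89.56 dBm
SNR = P_sig − N = −86.7 − (−89.56) = 2.86 dB → 2.9 dB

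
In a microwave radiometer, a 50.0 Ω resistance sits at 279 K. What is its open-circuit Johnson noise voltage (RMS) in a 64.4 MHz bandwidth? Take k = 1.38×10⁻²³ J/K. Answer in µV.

V_n = √(4kTRB)
4kTRB = 4 × 1.38×10⁻²³ × 279 × 5.00×10¹ × 6.44×10⁷ = 4.96×10⁻¹¹ V²
V_n = √(4.96×10⁻¹¹) = 7.04×10⁻⁶ V = 7.04 µV

7.04 µV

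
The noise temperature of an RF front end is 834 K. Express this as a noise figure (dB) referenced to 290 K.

F = 1 + T_e/T₀ = 1 + 834/290 = 3.87586
NF = 10 log₁₀(3.87586) = 5.88 dB

5.88 dB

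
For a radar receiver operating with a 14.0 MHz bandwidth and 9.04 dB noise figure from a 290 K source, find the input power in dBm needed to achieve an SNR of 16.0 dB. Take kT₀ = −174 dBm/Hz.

−77.5 dBm

Sensitivity = −174 + 10 log₁₀(B) + NF + SNR_min
= −174 + 71.46 + 9.04 + 16.0
= −77.50 dBm → −77.5 dBm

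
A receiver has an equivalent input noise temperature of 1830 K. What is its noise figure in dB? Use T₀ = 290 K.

8.64 dB

F = 1 + T_e/T₀ = 1 + 1830/290 = 7.31034
NF = 10 log₁₀(7.31034) = 8.64 dB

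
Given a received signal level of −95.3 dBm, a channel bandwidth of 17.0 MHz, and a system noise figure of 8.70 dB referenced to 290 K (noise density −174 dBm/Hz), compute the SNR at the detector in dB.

−2.3 dB

Noise floor: N = −174 + 10 log₁₀(B) + NF
10 log₁₀(1.70×10⁷) = 72.3 dB
N = −174 + 72.3 + 8.70 = −93.00 dBm
SNR = P_sig − N = −95.3 − (−93.00) = −2.30 dB → −2.3 dB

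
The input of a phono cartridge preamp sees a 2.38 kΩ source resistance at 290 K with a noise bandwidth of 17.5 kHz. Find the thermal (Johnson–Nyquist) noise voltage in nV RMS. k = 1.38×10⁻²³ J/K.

V_n = √(4kTRB)
4kTRB = 4 × 1.38×10⁻²³ × 290 × 2.38×10³ × 1.75×10⁴ = 6.67×10⁻¹³ V²
V_n = √(6.67×10⁻¹³) = 8.17×10⁻⁷ V = 817 nV

817 nV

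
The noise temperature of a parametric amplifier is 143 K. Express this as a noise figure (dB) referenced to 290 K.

F = 1 + T_e/T₀ = 1 + 143/290 = 1.4931
NF = 10 log₁₀(1.4931) = 1.74 dB

1.74 dB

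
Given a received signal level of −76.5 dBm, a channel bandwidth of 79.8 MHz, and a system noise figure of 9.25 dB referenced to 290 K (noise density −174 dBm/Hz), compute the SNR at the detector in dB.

9.2 dB

Noise floor: N = −174 + 10 log₁₀(B) + NF
10 log₁₀(7.98×10⁷) = 79.02 dB
N = −174 + 79.02 + 9.25 = −85.73 dBm
SNR = P_sig − N = −76.5 − (−85.73) = 9.23 dB → 9.2 dB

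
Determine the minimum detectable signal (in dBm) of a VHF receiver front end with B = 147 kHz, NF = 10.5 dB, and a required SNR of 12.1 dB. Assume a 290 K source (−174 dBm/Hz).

−99.7 dBm

Sensitivity = −174 + 10 log₁₀(B) + NF + SNR_min
= −174 + 51.67 + 10.5 + 12.1
= −99.73 dBm → −99.7 dBm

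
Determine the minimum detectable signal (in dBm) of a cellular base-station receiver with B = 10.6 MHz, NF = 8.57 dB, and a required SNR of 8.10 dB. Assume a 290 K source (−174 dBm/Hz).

Sensitivity = −174 + 10 log₁₀(B) + NF + SNR_min
= −174 + 70.25 + 8.57 + 8.10
= −87.08 dBm → −87.1 dBm

−87.1 dBm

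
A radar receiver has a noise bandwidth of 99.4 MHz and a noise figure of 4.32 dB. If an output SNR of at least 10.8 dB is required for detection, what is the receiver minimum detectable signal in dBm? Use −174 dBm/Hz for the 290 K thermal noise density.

Sensitivity = −174 + 10 log₁₀(B) + NF + SNR_min
= −174 + 79.97 + 4.32 + 10.8
= −78.91 dBm → −78.9 dBm

−78.9 dBm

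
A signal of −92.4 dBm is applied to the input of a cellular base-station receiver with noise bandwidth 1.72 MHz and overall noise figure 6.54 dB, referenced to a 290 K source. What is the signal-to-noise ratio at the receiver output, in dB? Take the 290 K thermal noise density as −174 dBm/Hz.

Noise floor: N = −174 + 10 log₁₀(B) + NF
10 log₁₀(1.72×10⁶) = 62.36 dB
N = −174 + 62.36 + 6.54 = −105.10 dBm
SNR = P_sig − N = −92.4 − (−105.10) = 12.70 dB → 12.7 dB

12.7 dB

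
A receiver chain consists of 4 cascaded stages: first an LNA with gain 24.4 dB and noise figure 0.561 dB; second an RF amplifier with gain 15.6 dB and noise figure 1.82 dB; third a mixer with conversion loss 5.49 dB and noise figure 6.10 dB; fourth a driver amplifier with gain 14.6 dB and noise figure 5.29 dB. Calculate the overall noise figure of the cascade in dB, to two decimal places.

0.57 dB

Convert to linear (a loss of L dB is a gain of −L dB): F_i = 10^(NF_i/10), G_i = 10^(G_i,dB/10)
  Stage 1: F_1 = 10^(0.561/10) = 1.138, G_1 = 10^(24.4/10) = 275.4
  Stage 2: F_2 = 10^(1.82/10) = 1.521, G_2 = 10^(15.6/10) = 36.31
  Stage 3: F_3 = 10^(6.10/10) = 4.074, G_3 = 10^(−5.49/10) = 0.2825
  Stage 4: F_4 = 10^(5.29/10) = 3.381, G_4 = 10^(14.6/10) = 28.84
Friis cascade:
  F = 1.138 + (1.521 − 1)/275.4 + (4.074 − 1)/1.000×10⁴ + (3.381 − 1)/2825 = 1.141
NF = 10 log₁₀(1.141) = 0.57 dB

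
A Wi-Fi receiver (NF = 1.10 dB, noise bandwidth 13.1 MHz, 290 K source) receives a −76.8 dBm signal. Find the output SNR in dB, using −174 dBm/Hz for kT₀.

24.9 dB

Noise floor: N = −174 + 10 log₁₀(B) + NF
10 log₁₀(1.31×10⁷) = 71.17 dB
N = −174 + 71.17 + 1.10 = −101.73 dBm
SNR = P_sig − N = −76.8 − (−101.73) = 24.93 dB → 24.9 dB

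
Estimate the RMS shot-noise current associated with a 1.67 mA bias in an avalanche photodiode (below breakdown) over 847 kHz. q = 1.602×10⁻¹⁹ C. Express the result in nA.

21.3 nA

I_n = √(2qI·B)
2qI·B = 2 × 1.602×10⁻¹⁹ × 1.67×10⁻³ × 8.47×10⁵ = 4.53×10⁻¹⁶ A²
I_n = √(4.53×10⁻¹⁶) = 2.13×10⁻⁸ A = 21.3 nA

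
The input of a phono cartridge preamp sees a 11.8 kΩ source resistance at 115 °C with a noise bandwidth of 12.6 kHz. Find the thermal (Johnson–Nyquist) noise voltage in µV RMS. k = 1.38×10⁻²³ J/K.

1.78 µV

T = 115 °C + 273.15 = 388.15 K
V_n = √(4kTRB)
4kTRB = 4 × 1.38×10⁻²³ × 388.15 × 1.18×10⁴ × 1.26×10⁴ = 3.19×10⁻¹² V²
V_n = √(3.19×10⁻¹²) = 1.78×10⁻⁶ V = 1.78 µV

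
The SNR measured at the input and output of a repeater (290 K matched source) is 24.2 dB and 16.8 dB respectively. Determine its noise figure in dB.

7.4 dB

NF (dB) = SNR_in(dB) − SNR_out(dB) when the source is at T₀
NF = 24.2 − 16.8 = 7.4 dB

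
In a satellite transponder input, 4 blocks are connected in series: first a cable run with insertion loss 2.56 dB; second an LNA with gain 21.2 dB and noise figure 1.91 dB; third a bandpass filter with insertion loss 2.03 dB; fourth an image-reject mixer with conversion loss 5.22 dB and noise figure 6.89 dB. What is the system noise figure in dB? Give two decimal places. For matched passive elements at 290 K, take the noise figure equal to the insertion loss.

4.61 dB

Convert to linear (a loss of L dB is a gain of −L dB): F_i = 10^(NF_i/10), G_i = 10^(G_i,dB/10)
  Stage 1: F_1 = 10^(2.56/10) = 1.803, G_1 = 10^(−2.56/10) = 0.5546
  Stage 2: F_2 = 10^(1.91/10) = 1.552, G_2 = 10^(21.2/10) = 131.8
  Stage 3: F_3 = 10^(2.03/10) = 1.596, G_3 = 10^(−2.03/10) = 0.6266
  Stage 4: F_4 = 10^(6.89/10) = 4.887, G_4 = 10^(−5.22/10) = 0.3006
Friis cascade:
  F = 1.803 + (1.552 − 1)/0.5546 + (1.596 − 1)/73.11 + (4.887 − 1)/45.81 = 2.892
NF = 10 log₁₀(2.892) = 4.61 dB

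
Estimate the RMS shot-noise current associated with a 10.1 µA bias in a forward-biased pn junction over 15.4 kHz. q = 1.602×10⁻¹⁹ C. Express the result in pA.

223 pA

I_n = √(2qI·B)
2qI·B = 2 × 1.602×10⁻¹⁹ × 1.01×10⁻⁵ × 1.54×10⁴ = 4.98×10⁻²⁰ A²
I_n = √(4.98×10⁻²⁰) = 2.23×10⁻¹⁰ A = 223 pA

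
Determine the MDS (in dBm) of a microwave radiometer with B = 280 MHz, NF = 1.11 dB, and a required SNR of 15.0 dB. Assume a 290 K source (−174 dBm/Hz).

Sensitivity = −174 + 10 log₁₀(B) + NF + SNR_min
= −174 + 84.47 + 1.11 + 15.0
= −73.42 dBm → −73.4 dBm

−73.4 dBm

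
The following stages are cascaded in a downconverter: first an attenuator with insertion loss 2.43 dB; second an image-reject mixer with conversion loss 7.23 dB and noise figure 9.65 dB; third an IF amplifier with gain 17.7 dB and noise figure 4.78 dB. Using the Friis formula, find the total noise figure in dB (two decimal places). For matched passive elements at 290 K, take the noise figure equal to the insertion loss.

Convert to linear (a loss of L dB is a gain of −L dB): F_i = 10^(NF_i/10), G_i = 10^(G_i,dB/10)
  Stage 1: F_1 = 10^(2.43/10) = 1.750, G_1 = 10^(−2.43/10) = 0.5715
  Stage 2: F_2 = 10^(9.65/10) = 9.226, G_2 = 10^(−7.23/10) = 0.1892
  Stage 3: F_3 = 10^(4.78/10) = 3.006, G_3 = 10^(17.7/10) = 58.88
Friis cascade:
  F = 1.750 + (9.226 − 1)/0.5715 + (3.006 − 1)/0.1081 = 34.69
NF = 10 log₁₀(34.69) = 15.40 dB

15.40 dB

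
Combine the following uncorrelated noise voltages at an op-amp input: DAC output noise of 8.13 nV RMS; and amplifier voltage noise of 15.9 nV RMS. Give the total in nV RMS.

Uncorrelated sources add in power (mean-square): V_tot = √(ΣV_i²)
V_tot = √[(8.13×10⁻⁹)² + (1.59×10⁻⁸)²] = 1.79×10⁻⁸ V = 17.9 nV

17.9 nV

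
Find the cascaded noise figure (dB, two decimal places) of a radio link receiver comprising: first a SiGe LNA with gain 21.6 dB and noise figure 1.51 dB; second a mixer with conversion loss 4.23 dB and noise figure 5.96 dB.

1.57 dB

Convert to linear (a loss of L dB is a gain of −L dB): F_i = 10^(NF_i/10), G_i = 10^(G_i,dB/10)
  Stage 1: F_1 = 10^(1.51/10) = 1.416, G_1 = 10^(21.6/10) = 144.5
  Stage 2: F_2 = 10^(5.96/10) = 3.945, G_2 = 10^(−4.23/10) = 0.3776
Friis cascade:
  F = 1.416 + (3.945 − 1)/144.5 = 1.436
NF = 10 log₁₀(1.436) = 1.57 dB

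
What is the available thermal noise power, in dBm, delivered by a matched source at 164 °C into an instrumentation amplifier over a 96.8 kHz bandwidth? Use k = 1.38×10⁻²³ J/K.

T = 164 °C + 273.15 = 437.15 K
P_n = kTB = 1.38×10⁻²³ × 437.15 × 9.68×10⁴ = 5.84×10⁻¹⁶ W
In dBm: 10 log₁₀(5.84×10⁻¹⁶ / 10⁻³) = −122.3 dBm

−122.3 dBm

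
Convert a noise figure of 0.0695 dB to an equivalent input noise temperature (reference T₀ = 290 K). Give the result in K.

F = 10^(0.0695/10) = 1.01613
T_e = (F − 1)·T₀ = (1.01613 − 1) × 290 = 4.68 K

4.68 K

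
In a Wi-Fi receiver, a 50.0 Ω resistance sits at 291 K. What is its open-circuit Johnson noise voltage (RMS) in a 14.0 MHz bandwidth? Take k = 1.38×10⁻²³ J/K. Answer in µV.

V_n = √(4kTRB)
4kTRB = 4 × 1.38×10⁻²³ × 291 × 5.00×10¹ × 1.40×10⁷ = 1.12×10⁻¹¹ V²
V_n = √(1.12×10⁻¹¹) = 3.35×10⁻⁶ V = 3.35 µV

3.35 µV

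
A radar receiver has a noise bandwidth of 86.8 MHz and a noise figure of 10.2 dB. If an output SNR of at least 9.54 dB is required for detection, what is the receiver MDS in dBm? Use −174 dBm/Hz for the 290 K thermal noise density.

Sensitivity = −174 + 10 log₁₀(B) + NF + SNR_min
= −174 + 79.39 + 10.2 + 9.54
= −74.87 dBm → −74.9 dBm

−74.9 dBm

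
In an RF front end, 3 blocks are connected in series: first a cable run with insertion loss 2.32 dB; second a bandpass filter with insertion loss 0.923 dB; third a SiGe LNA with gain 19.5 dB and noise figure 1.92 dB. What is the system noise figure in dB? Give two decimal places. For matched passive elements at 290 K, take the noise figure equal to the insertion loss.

5.16 dB

Convert to linear (a loss of L dB is a gain of −L dB): F_i = 10^(NF_i/10), G_i = 10^(G_i,dB/10)
  Stage 1: F_1 = 10^(2.32/10) = 1.706, G_1 = 10^(−2.32/10) = 0.5861
  Stage 2: F_2 = 10^(0.923/10) = 1.237, G_2 = 10^(−0.923/10) = 0.8085
  Stage 3: F_3 = 10^(1.92/10) = 1.556, G_3 = 10^(19.5/10) = 89.13
Friis cascade:
  F = 1.706 + (1.237 − 1)/0.5861 + (1.556 − 1)/0.4739 = 3.283
NF = 10 log₁₀(3.283) = 5.16 dB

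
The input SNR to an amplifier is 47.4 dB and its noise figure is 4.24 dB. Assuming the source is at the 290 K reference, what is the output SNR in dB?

43.16 dB

By definition F = SNR_in/SNR_out, so in dB: SNR_out = SNR_in − NF
SNR_out = 47.4 − 4.24 = 43.16 dB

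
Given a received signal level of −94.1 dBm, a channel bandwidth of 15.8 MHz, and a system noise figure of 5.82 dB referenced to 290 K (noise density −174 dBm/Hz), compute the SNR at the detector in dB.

2.1 dB

Noise floor: N = −174 + 10 log₁₀(B) + NF
10 log₁₀(1.58×10⁷) = 71.99 dB
N = −174 + 71.99 + 5.82 = −96.19 dBm
SNR = P_sig − N = −94.1 − (−96.19) = 2.09 dB → 2.1 dB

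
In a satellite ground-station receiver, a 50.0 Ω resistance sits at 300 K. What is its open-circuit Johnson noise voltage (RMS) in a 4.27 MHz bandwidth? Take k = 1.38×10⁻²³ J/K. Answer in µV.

1.88 µV

V_n = √(4kTRB)
4kTRB = 4 × 1.38×10⁻²³ × 300 × 5.00×10¹ × 4.27×10⁶ = 3.54×10⁻¹² V²
V_n = √(3.54×10⁻¹²) = 1.88×10⁻⁶ V = 1.88 µV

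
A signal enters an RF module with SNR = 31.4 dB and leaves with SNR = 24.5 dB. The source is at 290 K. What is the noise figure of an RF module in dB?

NF (dB) = SNR_in(dB) − SNR_out(dB) when the source is at T₀
NF = 31.4 − 24.5 = 6.9 dB

6.9 dB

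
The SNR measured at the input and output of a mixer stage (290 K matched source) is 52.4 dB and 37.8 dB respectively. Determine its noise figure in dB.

14.6 dB

NF (dB) = SNR_in(dB) − SNR_out(dB) when the source is at T₀
NF = 52.4 − 37.8 = 14.6 dB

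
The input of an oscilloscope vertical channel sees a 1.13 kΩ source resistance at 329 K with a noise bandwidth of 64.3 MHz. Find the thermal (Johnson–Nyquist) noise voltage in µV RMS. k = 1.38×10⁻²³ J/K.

V_n = √(4kTRB)
4kTRB = 4 × 1.38×10⁻²³ × 329 × 1.13×10³ × 6.43×10⁷ = 1.32×10⁻⁹ V²
V_n = √(1.32×10⁻⁹) = 3.63×10⁻⁵ V = 36.3 µV

36.3 µV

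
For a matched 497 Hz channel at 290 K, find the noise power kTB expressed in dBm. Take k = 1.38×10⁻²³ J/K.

−147.0 dBm

P_n = kTB = 1.38×10⁻²³ × 290 × 4.97×10² = 1.99×10⁻¹⁸ W
In dBm: 10 log₁₀(1.99×10⁻¹⁸ / 10⁻³) = −147.0 dBm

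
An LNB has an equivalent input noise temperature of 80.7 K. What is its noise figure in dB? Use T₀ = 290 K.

F = 1 + T_e/T₀ = 1 + 80.7/290 = 1.27828
NF = 10 log₁₀(1.27828) = 1.07 dB

1.07 dB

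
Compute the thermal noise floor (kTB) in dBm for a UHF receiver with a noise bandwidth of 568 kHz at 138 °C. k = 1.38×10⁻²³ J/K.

−114.9 dBm

T = 138 °C + 273.15 = 411.15 K
P_n = kTB = 1.38×10⁻²³ × 411.15 × 5.68×10⁵ = 3.22×10⁻¹⁵ W
In dBm: 10 log₁₀(3.22×10⁻¹⁵ / 10⁻³) = −114.9 dBm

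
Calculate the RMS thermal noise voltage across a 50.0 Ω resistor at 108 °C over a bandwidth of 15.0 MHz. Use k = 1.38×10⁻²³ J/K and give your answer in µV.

T = 108 °C + 273.15 = 381.15 K
V_n = √(4kTRB)
4kTRB = 4 × 1.38×10⁻²³ × 381.15 × 5.00×10¹ × 1.50×10⁷ = 1.58×10⁻¹¹ V²
V_n = √(1.58×10⁻¹¹) = 3.97×10⁻⁶ V = 3.97 µV

3.97 µV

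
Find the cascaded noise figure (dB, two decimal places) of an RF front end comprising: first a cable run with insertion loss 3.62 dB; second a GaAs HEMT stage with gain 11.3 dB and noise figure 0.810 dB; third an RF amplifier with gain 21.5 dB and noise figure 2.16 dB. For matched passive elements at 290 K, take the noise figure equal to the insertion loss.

Convert to linear (a loss of L dB is a gain of −L dB): F_i = 10^(NF_i/10), G_i = 10^(G_i,dB/10)
  Stage 1: F_1 = 10^(3.62/10) = 2.301, G_1 = 10^(−3.62/10) = 0.4345
  Stage 2: F_2 = 10^(0.810/10) = 1.205, G_2 = 10^(11.3/10) = 13.49
  Stage 3: F_3 = 10^(2.16/10) = 1.644, G_3 = 10^(21.5/10) = 141.3
Friis cascade:
  F = 2.301 + (1.205 − 1)/0.4345 + (1.644 − 1)/5.861 = 2.883
NF = 10 log₁₀(2.883) = 4.60 dB

4.60 dB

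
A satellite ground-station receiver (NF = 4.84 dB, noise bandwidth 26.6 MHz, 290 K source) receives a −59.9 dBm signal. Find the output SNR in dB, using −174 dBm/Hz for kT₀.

Noise floor: N = −174 + 10 log₁₀(B) + NF
10 log₁₀(2.66×10⁷) = 74.25 dB
N = −174 + 74.25 + 4.84 = −94.91 dBm
SNR = P_sig − N = −59.9 − (−94.91) = 35.01 dB → 35.0 dB

35.0 dB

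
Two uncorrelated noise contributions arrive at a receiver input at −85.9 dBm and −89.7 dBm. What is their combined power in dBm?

−84.4 dBm

Convert to linear, add, convert back:
P₁ = 2.57×10⁻¹² W, P₂ = 1.07×10⁻¹² W
P_tot = 3.64×10⁻¹² W → 10 log₁₀(P_tot / 10⁻³) = −84.4 dBm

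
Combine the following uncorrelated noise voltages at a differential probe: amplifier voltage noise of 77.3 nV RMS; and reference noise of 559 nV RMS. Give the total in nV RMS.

564 nV

Uncorrelated sources add in power (mean-square): V_tot = √(ΣV_i²)
V_tot = √[(7.73×10⁻⁸)² + (5.59×10⁻⁷)²] = 5.64×10⁻⁷ V = 564 nV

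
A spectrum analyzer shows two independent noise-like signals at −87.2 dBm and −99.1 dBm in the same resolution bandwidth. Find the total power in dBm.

Convert to linear, add, convert back:
P₁ = 1.91×10⁻¹² W, P₂ = 1.23×10⁻¹³ W
P_tot = 2.03×10⁻¹² W → 10 log₁₀(P_tot / 10⁻³) = −86.9 dBm

−86.9 dBm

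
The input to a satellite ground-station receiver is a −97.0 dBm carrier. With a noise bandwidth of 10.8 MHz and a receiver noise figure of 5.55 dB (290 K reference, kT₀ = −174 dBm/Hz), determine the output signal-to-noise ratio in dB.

Noise floor: N = −174 + 10 log₁₀(B) + NF
10 log₁₀(1.08×10⁷) = 70.33 dB
N = −174 + 70.33 + 5.55 = −98.12 dBm
SNR = P_sig − N = −97.0 − (−98.12) = 1.12 dB → 1.1 dB

1.1 dB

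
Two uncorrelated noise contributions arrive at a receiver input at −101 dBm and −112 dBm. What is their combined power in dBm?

−100.7 dBm

Convert to linear, add, convert back:
P₁ = 7.94×10⁻¹⁴ W, P₂ = 6.31×10⁻¹⁵ W
P_tot = 8.57×10⁻¹⁴ W → 10 log₁₀(P_tot / 10⁻³) = −100.7 dBm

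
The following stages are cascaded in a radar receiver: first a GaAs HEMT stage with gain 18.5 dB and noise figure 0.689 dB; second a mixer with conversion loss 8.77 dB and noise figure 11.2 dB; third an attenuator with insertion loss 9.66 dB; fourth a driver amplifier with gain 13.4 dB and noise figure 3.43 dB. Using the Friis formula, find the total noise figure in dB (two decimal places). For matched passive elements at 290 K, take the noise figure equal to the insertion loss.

Convert to linear (a loss of L dB is a gain of −L dB): F_i = 10^(NF_i/10), G_i = 10^(G_i,dB/10)
  Stage 1: F_1 = 10^(0.689/10) = 1.172, G_1 = 10^(18.5/10) = 70.79
  Stage 2: F_2 = 10^(11.2/10) = 13.18, G_2 = 10^(−8.77/10) = 0.1327
  Stage 3: F_3 = 10^(9.66/10) = 9.247, G_3 = 10^(−9.66/10) = 0.1081
  Stage 4: F_4 = 10^(3.43/10) = 2.203, G_4 = 10^(13.4/10) = 21.88
Friis cascade:
  F = 1.172 + (13.18 − 1)/70.79 + (9.247 − 1)/9.397 + (2.203 − 1)/1.016 = 3.405
NF = 10 log₁₀(3.405) = 5.32 dB

5.32 dB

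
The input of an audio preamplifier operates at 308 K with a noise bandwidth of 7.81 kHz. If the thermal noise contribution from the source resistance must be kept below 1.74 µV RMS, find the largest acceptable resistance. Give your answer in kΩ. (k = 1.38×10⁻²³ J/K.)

22.8 kΩ

Johnson–Nyquist: V_n = √(4kTRB) ⇒ R = V_n² / (4kTB)
4kTB = 4 × 1.38×10⁻²³ × 308 × 7.81×10³ = 1.33×10⁻¹⁶
R = (1.74×10⁻⁶)² / 1.33×10⁻¹⁶ = 2.28×10⁴ Ω = 22.8 kΩ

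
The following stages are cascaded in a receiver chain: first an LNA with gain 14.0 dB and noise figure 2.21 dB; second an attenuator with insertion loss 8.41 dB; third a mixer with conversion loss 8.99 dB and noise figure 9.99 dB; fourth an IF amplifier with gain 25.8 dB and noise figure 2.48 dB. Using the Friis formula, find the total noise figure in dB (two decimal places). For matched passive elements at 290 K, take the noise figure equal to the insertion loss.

Convert to linear (a loss of L dB is a gain of −L dB): F_i = 10^(NF_i/10), G_i = 10^(G_i,dB/10)
  Stage 1: F_1 = 10^(2.21/10) = 1.663, G_1 = 10^(14.0/10) = 25.12
  Stage 2: F_2 = 10^(8.41/10) = 6.934, G_2 = 10^(−8.41/10) = 0.1442
  Stage 3: F_3 = 10^(9.99/10) = 9.977, G_3 = 10^(−8.99/10) = 0.1262
  Stage 4: F_4 = 10^(2.48/10) = 1.770, G_4 = 10^(25.8/10) = 380.2
Friis cascade:
  F = 1.663 + (6.934 − 1)/25.12 + (9.977 − 1)/3.622 + (1.770 − 1)/0.4571 = 6.063
NF = 10 log₁₀(6.063) = 7.83 dB

7.83 dB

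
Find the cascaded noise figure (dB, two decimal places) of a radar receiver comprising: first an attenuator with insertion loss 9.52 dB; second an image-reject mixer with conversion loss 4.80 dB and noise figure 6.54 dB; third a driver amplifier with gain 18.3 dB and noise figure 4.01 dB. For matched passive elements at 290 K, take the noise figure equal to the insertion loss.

19.11 dB

Convert to linear (a loss of L dB is a gain of −L dB): F_i = 10^(NF_i/10), G_i = 10^(G_i,dB/10)
  Stage 1: F_1 = 10^(9.52/10) = 8.954, G_1 = 10^(−9.52/10) = 0.1117
  Stage 2: F_2 = 10^(6.54/10) = 4.508, G_2 = 10^(−4.80/10) = 0.3311
  Stage 3: F_3 = 10^(4.01/10) = 2.518, G_3 = 10^(18.3/10) = 67.61
Friis cascade:
  F = 8.954 + (4.508 − 1)/0.1117 + (2.518 − 1)/0.03698 = 81.40
NF = 10 log₁₀(81.40) = 19.11 dB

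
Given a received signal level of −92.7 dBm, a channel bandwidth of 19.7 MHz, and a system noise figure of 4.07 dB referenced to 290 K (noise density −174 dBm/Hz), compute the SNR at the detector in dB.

Noise floor: N = −174 + 10 log₁₀(B) + NF
10 log₁₀(1.97×10⁷) = 72.94 dB
N = −174 + 72.94 + 4.07 = −96.99 dBm
SNR = P_sig − N = −92.7 − (−96.99) = 4.29 dB → 4.3 dB

4.3 dB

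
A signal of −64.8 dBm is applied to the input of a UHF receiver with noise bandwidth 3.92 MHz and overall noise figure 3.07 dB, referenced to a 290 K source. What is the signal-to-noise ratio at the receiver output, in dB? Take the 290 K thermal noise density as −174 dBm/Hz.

Noise floor: N = −174 + 10 log₁₀(B) + NF
10 log₁₀(3.92×10⁶) = 65.93 dB
N = −174 + 65.93 + 3.07 = −105.00 dBm
SNR = P_sig − N = −64.8 − (−105.00) = 40.20 dB → 40.2 dB

40.2 dB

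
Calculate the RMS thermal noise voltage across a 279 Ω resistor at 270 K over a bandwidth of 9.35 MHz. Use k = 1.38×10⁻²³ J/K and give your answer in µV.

V_n = √(4kTRB)
4kTRB = 4 × 1.38×10⁻²³ × 270 × 2.79×10² × 9.35×10⁶ = 3.89×10⁻¹¹ V²
V_n = √(3.89×10⁻¹¹) = 6.24×10⁻⁶ V = 6.24 µV

6.24 µV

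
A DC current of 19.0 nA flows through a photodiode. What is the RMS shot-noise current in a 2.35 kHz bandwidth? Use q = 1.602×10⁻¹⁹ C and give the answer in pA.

3.78 pA

I_n = √(2qI·B)
2qI·B = 2 × 1.602×10⁻¹⁹ × 1.90×10⁻⁸ × 2.35×10³ = 1.43×10⁻²³ A²
I_n = √(1.43×10⁻²³) = 3.78×10⁻¹² A = 3.78 pA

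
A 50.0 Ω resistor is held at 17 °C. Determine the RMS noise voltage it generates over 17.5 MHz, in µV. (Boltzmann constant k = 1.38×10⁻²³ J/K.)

3.74 µV

T = 17 °C + 273.15 = 290.15 K
V_n = √(4kTRB)
4kTRB = 4 × 1.38×10⁻²³ × 290.15 × 5.00×10¹ × 1.75×10⁷ = 1.40×10⁻¹¹ V²
V_n = √(1.40×10⁻¹¹) = 3.74×10⁻⁶ V = 3.74 µV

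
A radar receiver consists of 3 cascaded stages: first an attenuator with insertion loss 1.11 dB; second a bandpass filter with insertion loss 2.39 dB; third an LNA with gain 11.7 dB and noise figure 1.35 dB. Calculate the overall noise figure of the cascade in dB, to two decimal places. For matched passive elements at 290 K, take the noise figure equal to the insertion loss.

Convert to linear (a loss of L dB is a gain of −L dB): F_i = 10^(NF_i/10), G_i = 10^(G_i,dB/10)
  Stage 1: F_1 = 10^(1.11/10) = 1.291, G_1 = 10^(−1.11/10) = 0.7745
  Stage 2: F_2 = 10^(2.39/10) = 1.734, G_2 = 10^(−2.39/10) = 0.5768
  Stage 3: F_3 = 10^(1.35/10) = 1.365, G_3 = 10^(11.7/10) = 14.79
Friis cascade:
  F = 1.291 + (1.734 − 1)/0.7745 + (1.365 − 1)/0.4467 = 3.055
NF = 10 log₁₀(3.055) = 4.85 dB

4.85 dB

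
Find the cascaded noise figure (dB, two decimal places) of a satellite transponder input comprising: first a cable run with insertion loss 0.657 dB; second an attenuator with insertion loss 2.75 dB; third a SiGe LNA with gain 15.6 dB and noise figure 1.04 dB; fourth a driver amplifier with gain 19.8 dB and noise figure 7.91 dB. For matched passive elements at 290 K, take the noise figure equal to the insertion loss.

4.91 dB

Convert to linear (a loss of L dB is a gain of −L dB): F_i = 10^(NF_i/10), G_i = 10^(G_i,dB/10)
  Stage 1: F_1 = 10^(0.657/10) = 1.163, G_1 = 10^(−0.657/10) = 0.8596
  Stage 2: F_2 = 10^(2.75/10) = 1.884, G_2 = 10^(−2.75/10) = 0.5309
  Stage 3: F_3 = 10^(1.04/10) = 1.271, G_3 = 10^(15.6/10) = 36.31
  Stage 4: F_4 = 10^(7.91/10) = 6.180, G_4 = 10^(19.8/10) = 95.50
Friis cascade:
  F = 1.163 + (1.884 − 1)/0.8596 + (1.271 − 1)/0.4564 + (6.180 − 1)/16.57 = 3.097
NF = 10 log₁₀(3.097) = 4.91 dB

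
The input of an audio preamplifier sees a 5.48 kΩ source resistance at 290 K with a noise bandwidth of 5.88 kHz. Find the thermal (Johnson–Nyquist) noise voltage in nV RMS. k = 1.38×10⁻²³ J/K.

718 nV

V_n = √(4kTRB)
4kTRB = 4 × 1.38×10⁻²³ × 290 × 5.48×10³ × 5.88×10³ = 5.16×10⁻¹³ V²
V_n = √(5.16×10⁻¹³) = 7.18×10⁻⁷ V = 718 nV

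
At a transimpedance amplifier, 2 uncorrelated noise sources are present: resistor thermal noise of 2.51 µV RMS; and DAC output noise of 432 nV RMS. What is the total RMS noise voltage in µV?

2.55 µV

Uncorrelated sources add in power (mean-square): V_tot = √(ΣV_i²)
V_tot = √[(2.51×10⁻⁶)² + (4.32×10⁻⁷)²] = 2.55×10⁻⁶ V = 2.55 µV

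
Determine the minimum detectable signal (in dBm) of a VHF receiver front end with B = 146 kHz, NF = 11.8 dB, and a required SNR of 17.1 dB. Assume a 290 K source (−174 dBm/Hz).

Sensitivity = −174 + 10 log₁₀(B) + NF + SNR_min
= −174 + 51.64 + 11.8 + 17.1
= −93.46 dBm → −93.5 dBm

−93.5 dBm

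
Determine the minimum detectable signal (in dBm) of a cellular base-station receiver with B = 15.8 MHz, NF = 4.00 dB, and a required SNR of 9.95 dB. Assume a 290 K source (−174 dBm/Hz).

Sensitivity = −174 + 10 log₁₀(B) + NF + SNR_min
= −174 + 71.99 + 4.00 + 9.95
= −88.06 dBm → −88.1 dBm

−88.1 dBm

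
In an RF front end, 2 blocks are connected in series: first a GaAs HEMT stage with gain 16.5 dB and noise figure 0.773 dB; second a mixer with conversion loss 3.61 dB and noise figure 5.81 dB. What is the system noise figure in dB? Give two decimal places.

Convert to linear (a loss of L dB is a gain of −L dB): F_i = 10^(NF_i/10), G_i = 10^(G_i,dB/10)
  Stage 1: F_1 = 10^(0.773/10) = 1.195, G_1 = 10^(16.5/10) = 44.67
  Stage 2: F_2 = 10^(5.81/10) = 3.811, G_2 = 10^(−3.61/10) = 0.4355
Friis cascade:
  F = 1.195 + (3.811 − 1)/44.67 = 1.258
NF = 10 log₁₀(1.258) = 1.00 dB

1.00 dB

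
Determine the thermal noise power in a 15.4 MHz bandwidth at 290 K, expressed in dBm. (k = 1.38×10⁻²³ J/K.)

−102.1 dBm

P_n = kTB = 1.38×10⁻²³ × 290 × 1.54×10⁷ = 6.16×10⁻¹⁴ W
In dBm: 10 log₁₀(6.16×10⁻¹⁴ / 10⁻³) = −102.1 dBm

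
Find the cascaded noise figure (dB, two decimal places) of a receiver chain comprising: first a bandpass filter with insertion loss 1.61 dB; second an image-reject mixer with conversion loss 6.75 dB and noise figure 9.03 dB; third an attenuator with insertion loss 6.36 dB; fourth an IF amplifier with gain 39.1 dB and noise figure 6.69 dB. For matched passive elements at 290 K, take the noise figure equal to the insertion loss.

21.56 dB

Convert to linear (a loss of L dB is a gain of −L dB): F_i = 10^(NF_i/10), G_i = 10^(G_i,dB/10)
  Stage 1: F_1 = 10^(1.61/10) = 1.449, G_1 = 10^(−1.61/10) = 0.6902
  Stage 2: F_2 = 10^(9.03/10) = 7.998, G_2 = 10^(−6.75/10) = 0.2113
  Stage 3: F_3 = 10^(6.36/10) = 4.325, G_3 = 10^(−6.36/10) = 0.2312
  Stage 4: F_4 = 10^(6.69/10) = 4.667, G_4 = 10^(39.1/10) = 8128
Friis cascade:
  F = 1.449 + (7.998 − 1)/0.6902 + (4.325 − 1)/0.1459 + (4.667 − 1)/0.03373 = 143.1
NF = 10 log₁₀(143.1) = 21.56 dB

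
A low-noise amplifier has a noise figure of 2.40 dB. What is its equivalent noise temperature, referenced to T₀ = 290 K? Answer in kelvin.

F = 10^(2.40/10) = 1.7378
T_e = (F − 1)·T₀ = (1.7378 − 1) × 290 = 214 K

214 K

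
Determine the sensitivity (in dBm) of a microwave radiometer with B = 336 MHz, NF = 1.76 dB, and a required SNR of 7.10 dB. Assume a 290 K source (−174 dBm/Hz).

−79.9 dBm

Sensitivity = −174 + 10 log₁₀(B) + NF + SNR_min
= −174 + 85.26 + 1.76 + 7.10
= −79.88 dBm → −79.9 dBm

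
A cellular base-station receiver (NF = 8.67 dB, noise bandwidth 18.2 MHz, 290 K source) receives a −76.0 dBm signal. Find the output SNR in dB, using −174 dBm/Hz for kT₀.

16.7 dB

Noise floor: N = −174 + 10 log₁₀(B) + NF
10 log₁₀(1.82×10⁷) = 72.6 dB
N = −174 + 72.6 + 8.67 = −92.73 dBm
SNR = P_sig − N = −76.0 − (−92.73) = 16.73 dB → 16.7 dB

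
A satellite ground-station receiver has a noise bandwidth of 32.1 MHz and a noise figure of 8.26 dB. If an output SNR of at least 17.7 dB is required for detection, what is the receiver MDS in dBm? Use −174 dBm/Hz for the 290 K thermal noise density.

−73.0 dBm

Sensitivity = −174 + 10 log₁₀(B) + NF + SNR_min
= −174 + 75.07 + 8.26 + 17.7
= −72.97 dBm → −73.0 dBm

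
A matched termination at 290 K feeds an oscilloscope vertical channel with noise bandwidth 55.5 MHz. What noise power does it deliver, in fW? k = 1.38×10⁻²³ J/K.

222 fW

P_n = kTB = 1.38×10⁻²³ × 290 × 5.55×10⁷ = 2.22×10⁻¹³ W = 222 fW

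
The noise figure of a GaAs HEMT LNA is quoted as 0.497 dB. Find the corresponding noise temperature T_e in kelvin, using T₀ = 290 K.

F = 10^(0.497/10) = 1.12124
T_e = (F − 1)·T₀ = (1.12124 − 1) × 290 = 35.2 K

35.2 K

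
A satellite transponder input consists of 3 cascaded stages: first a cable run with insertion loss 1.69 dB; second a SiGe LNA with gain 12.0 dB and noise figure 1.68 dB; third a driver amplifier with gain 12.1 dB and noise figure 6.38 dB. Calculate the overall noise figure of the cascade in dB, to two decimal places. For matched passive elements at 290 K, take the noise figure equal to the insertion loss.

3.95 dB

Convert to linear (a loss of L dB is a gain of −L dB): F_i = 10^(NF_i/10), G_i = 10^(G_i,dB/10)
  Stage 1: F_1 = 10^(1.69/10) = 1.476, G_1 = 10^(−1.69/10) = 0.6776
  Stage 2: F_2 = 10^(1.68/10) = 1.472, G_2 = 10^(12.0/10) = 15.85
  Stage 3: F_3 = 10^(6.38/10) = 4.345, G_3 = 10^(12.1/10) = 16.22
Friis cascade:
  F = 1.476 + (1.472 − 1)/0.6776 + (4.345 − 1)/10.74 = 2.484
NF = 10 log₁₀(2.484) = 3.95 dB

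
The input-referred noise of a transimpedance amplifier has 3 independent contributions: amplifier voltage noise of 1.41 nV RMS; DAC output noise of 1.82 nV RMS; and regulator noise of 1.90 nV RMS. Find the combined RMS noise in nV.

Uncorrelated sources add in power (mean-square): V_tot = √(ΣV_i²)
V_tot = √[(1.41×10⁻⁹)² + (1.82×10⁻⁹)² + (1.90×10⁻⁹)²] = 2.99×10⁻⁹ V = 2.99 nV

2.99 nV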